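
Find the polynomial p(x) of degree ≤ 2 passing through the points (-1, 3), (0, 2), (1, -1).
-x**2 - 2*x + 2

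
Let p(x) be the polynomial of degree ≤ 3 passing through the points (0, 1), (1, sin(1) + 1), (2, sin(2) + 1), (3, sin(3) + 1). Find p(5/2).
-5*sin(1)/16 + 5*sin(3)/16 + 15*sin(2)/16 + 1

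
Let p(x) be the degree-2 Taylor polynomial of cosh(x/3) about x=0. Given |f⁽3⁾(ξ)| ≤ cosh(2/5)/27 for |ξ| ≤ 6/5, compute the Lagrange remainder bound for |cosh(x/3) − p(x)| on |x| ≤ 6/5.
4*cosh(2/5)/375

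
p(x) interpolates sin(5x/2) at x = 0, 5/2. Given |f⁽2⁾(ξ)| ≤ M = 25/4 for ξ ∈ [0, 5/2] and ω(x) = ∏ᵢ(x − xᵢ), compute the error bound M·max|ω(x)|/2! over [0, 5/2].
625/128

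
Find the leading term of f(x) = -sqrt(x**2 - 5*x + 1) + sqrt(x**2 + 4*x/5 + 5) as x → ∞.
29/10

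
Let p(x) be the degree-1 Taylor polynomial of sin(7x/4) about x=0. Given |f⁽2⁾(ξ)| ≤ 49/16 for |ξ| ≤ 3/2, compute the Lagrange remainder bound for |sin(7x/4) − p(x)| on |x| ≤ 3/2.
441/128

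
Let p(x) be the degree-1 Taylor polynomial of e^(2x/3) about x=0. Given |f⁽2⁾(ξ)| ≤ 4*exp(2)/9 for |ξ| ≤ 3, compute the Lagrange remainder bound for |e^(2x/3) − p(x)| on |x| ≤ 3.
2*exp(2)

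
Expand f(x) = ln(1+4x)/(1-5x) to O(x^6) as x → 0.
4*x + 12*x**2 + 244*x**3/3 + 1028*x**4/3 + 28772*x**5/15 + O(x**6)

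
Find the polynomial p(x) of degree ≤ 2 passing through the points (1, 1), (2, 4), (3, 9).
x**2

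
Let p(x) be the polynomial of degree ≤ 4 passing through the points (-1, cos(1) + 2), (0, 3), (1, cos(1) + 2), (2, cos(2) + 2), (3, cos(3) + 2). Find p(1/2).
3*cos(3)/128 - 5*cos(2)/32 + 85*cos(1)/128 + 79/32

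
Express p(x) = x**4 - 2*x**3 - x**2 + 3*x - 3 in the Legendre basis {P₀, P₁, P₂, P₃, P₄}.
(-47/15)P₀ + (9/5)P₁ + (-2/21)P₂ + (-4/5)P₃ + (8/35)P₄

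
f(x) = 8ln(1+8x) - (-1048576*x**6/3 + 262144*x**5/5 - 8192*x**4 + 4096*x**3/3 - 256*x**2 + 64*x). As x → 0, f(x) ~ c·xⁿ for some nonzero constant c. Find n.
7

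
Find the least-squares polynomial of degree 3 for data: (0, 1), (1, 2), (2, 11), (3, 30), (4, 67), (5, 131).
46/63 + (313/189)x + (-23/36)x² + (119/108)x³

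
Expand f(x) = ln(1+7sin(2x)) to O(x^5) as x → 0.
14*x - 98*x**2 + 2716*x**3/3 - 28420*x**4/3 + O(x**5)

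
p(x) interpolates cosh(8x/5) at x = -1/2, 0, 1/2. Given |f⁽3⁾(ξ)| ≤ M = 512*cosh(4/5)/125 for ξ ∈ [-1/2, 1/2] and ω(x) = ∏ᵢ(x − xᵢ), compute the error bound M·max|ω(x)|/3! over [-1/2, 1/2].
64*sqrt(3)*cosh(4/5)/3375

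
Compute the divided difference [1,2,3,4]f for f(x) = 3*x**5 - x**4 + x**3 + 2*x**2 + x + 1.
186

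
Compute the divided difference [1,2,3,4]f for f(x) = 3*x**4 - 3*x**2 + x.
30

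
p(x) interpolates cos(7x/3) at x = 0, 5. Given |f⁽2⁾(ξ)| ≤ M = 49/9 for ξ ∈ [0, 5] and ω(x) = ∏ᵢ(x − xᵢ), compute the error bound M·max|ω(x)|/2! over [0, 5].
1225/72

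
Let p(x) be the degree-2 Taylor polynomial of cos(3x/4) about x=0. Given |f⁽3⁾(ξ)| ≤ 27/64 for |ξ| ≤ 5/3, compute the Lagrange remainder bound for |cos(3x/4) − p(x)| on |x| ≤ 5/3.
125/384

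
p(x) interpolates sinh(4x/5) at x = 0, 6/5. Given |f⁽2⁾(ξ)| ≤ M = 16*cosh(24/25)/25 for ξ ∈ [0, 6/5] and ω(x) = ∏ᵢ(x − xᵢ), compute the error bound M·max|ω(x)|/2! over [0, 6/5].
72*cosh(24/25)/625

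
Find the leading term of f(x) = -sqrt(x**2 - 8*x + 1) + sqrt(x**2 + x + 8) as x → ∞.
9/2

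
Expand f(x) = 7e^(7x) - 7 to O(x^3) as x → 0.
49*x + 343*x**2/2 + O(x**3)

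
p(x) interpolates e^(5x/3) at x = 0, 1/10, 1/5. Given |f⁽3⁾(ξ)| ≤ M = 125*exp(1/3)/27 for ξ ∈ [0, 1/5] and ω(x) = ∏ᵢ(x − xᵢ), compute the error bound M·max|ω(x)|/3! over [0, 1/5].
sqrt(3)*exp(1/3)/5832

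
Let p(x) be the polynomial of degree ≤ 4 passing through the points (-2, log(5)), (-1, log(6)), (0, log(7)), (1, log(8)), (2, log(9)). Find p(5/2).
log(1323*2**(3/4)*3**(33/64)*5**(35/128)*7**(61/64)/4096)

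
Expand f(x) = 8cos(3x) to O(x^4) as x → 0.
8 - 36*x**2 + O(x**4)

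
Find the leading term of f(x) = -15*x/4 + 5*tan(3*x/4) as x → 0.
45*x**3/64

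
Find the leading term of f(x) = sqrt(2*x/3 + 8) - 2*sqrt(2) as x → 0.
sqrt(2)*x/12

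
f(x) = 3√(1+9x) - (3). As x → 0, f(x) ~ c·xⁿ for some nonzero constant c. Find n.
1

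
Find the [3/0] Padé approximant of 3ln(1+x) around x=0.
x*(2*x**2 - 3*x + 6)/2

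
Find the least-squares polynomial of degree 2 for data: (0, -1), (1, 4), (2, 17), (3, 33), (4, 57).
-8/7 + (39/14)x + (41/14)x²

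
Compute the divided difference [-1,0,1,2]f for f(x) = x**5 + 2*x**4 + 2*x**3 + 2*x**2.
11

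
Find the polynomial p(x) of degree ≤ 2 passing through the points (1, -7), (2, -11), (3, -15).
-4*x - 3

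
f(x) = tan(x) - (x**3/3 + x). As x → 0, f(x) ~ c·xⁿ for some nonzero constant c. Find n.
5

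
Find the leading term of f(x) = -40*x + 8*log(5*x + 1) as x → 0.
-100*x**2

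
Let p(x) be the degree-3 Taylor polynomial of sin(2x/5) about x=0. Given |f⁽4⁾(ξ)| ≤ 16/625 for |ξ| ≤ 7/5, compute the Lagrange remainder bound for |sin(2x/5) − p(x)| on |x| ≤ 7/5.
4802/1171875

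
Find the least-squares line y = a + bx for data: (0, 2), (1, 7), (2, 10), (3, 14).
a = 12/5, b = 39/10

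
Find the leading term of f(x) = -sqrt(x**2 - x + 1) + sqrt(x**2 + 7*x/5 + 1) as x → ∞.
6/5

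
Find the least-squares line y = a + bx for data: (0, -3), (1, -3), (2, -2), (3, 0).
a = -7/2, b = 1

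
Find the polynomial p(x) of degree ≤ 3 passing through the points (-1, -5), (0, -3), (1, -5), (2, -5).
x**3 - 2*x**2 - x - 3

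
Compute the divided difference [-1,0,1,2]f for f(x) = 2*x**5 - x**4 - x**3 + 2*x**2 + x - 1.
7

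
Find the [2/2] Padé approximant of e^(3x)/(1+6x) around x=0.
(111*x**2/68 + 69*x/34 + 1)/(-393*x**2/68 + 171*x/34 + 1)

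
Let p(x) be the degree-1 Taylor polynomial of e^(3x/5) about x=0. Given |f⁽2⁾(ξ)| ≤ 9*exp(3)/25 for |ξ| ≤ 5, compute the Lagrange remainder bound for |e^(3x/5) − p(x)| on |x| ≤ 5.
9*exp(3)/2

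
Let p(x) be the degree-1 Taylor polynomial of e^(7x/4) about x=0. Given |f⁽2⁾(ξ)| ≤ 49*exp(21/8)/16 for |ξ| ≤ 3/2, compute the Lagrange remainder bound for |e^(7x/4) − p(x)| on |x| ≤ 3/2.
441*exp(21/8)/128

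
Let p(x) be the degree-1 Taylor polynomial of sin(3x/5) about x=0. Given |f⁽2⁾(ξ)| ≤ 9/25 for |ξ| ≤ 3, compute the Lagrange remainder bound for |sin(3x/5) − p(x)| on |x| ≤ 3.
81/50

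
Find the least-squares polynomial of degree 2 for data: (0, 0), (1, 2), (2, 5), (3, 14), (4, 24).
1/7 + (-2/7)x + (11/7)x²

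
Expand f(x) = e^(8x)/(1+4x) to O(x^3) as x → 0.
1 + 4*x + 16*x**2 + O(x**3)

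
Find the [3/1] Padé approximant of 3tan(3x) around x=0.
27*x**3 + 9*x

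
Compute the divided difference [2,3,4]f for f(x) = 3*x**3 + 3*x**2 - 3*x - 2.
30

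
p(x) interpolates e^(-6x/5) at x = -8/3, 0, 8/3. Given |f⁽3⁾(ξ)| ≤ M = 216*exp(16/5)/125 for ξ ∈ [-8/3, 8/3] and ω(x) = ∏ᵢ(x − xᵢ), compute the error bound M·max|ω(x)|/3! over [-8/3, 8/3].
4096*sqrt(3)*exp(16/5)/3375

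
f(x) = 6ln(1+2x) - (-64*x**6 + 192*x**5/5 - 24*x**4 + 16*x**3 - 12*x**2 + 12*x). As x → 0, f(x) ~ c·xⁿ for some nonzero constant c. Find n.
7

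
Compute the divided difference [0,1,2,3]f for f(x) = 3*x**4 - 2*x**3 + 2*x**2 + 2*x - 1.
16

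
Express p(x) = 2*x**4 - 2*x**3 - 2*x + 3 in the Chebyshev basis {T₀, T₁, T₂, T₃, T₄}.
(15/4)T₀ + (-7/2)T₁ + T₂ + (-1/2)T₃ + (1/4)T₄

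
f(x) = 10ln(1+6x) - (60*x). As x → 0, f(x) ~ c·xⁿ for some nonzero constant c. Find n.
2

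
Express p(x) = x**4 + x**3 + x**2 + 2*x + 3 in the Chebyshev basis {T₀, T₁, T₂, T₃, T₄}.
(31/8)T₀ + (11/4)T₁ + T₂ + (1/4)T₃ + (1/8)T₄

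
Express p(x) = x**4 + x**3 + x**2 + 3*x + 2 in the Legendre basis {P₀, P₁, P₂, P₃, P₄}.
(38/15)P₀ + (18/5)P₁ + (26/21)P₂ + (2/5)P₃ + (8/35)P₄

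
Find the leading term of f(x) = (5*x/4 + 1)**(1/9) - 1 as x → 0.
5*x/36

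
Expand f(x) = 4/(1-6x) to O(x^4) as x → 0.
4 + 24*x + 144*x**2 + 864*x**3 + O(x**4)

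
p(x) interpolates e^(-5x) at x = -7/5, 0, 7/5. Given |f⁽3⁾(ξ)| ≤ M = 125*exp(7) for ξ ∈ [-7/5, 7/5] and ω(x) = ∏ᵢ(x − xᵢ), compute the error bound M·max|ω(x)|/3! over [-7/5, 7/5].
343*sqrt(3)*exp(7)/27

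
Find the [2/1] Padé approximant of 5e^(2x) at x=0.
(10*x**2/3 + 20*x/3 + 5)/(1 - 2*x/3)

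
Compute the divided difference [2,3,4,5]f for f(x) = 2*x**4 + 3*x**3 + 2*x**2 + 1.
31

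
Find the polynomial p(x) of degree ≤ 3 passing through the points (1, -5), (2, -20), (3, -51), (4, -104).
-x**3 - 2*x**2 - 2*x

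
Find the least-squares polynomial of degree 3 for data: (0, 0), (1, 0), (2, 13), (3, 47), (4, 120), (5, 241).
-1/9 + (-269/378)x + (-205/252)x² + (229/108)x³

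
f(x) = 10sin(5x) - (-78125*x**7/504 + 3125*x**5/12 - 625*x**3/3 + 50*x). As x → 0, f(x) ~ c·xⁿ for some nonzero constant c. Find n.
9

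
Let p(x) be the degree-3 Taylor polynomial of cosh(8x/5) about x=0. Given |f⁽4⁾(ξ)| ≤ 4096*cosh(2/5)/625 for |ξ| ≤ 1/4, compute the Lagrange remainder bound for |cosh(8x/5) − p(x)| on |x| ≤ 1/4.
2*cosh(2/5)/1875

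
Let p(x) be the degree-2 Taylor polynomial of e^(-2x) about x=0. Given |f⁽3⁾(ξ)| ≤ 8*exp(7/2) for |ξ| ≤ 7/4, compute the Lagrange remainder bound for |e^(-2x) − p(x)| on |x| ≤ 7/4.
343*exp(7/2)/48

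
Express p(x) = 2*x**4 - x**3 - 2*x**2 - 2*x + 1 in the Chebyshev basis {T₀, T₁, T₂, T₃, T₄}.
(3/4)T₀ + (-11/4)T₁ + (-1/4)T₃ + (1/4)T₄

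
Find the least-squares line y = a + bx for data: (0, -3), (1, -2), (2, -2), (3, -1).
a = -29/10, b = 3/5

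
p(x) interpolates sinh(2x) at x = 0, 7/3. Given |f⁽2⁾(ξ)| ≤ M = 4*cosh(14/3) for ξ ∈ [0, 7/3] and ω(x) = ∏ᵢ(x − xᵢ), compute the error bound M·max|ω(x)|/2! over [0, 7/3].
49*cosh(14/3)/18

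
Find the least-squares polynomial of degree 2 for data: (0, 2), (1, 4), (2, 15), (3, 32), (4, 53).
52/35 + (3/7)x + (22/7)x²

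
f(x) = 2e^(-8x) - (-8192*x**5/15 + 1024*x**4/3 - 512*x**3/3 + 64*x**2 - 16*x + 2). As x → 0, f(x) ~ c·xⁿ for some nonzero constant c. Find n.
6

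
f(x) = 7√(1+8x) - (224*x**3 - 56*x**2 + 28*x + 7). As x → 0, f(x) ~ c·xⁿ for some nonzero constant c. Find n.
4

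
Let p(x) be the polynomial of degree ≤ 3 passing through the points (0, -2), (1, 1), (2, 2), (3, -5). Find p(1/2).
-5/8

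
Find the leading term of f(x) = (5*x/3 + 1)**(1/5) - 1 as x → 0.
x/3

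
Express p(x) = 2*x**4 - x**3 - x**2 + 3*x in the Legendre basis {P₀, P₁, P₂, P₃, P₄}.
(1/15)P₀ + (12/5)P₁ + (10/21)P₂ + (-2/5)P₃ + (16/35)P₄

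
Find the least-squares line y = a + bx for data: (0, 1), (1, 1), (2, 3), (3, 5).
a = 2/5, b = 7/5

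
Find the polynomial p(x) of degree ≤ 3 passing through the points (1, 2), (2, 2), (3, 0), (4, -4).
-x**2 + 3*x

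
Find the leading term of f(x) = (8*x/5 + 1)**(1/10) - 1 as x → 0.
4*x/25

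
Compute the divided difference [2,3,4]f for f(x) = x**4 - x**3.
46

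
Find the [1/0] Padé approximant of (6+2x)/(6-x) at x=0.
x/2 + 1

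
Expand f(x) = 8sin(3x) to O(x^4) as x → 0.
24*x - 36*x**3 + O(x**4)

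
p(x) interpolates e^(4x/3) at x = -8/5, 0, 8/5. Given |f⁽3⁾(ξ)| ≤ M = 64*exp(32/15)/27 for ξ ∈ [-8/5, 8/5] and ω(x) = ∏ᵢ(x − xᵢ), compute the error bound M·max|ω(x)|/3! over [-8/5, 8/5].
32768*sqrt(3)*exp(32/15)/91125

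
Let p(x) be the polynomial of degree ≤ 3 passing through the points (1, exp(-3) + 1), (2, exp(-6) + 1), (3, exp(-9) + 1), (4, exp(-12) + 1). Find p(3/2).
(-5*exp(3) + 1 + 15*exp(6) + 5*exp(9) + 16*exp(12))*exp(-12)/16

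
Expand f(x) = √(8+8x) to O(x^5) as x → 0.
2*sqrt(2) + sqrt(2)*x - sqrt(2)*x**2/4 + sqrt(2)*x**3/8 - 5*sqrt(2)*x**4/64 + O(x**5)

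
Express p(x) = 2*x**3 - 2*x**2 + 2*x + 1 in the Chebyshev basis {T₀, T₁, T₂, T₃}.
(7/2)T₁ - T₂ + (1/2)T₃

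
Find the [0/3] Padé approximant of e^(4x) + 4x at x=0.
1/(-1184*x**3/3 + 56*x**2 - 8*x + 1)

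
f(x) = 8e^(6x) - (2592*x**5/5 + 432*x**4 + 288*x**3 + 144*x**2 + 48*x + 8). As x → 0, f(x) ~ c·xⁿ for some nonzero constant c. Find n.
6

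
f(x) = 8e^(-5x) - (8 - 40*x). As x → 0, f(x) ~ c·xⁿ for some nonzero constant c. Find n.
2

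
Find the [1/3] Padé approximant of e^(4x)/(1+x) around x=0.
1/(-8*x**3/3 + 4*x**2 - 3*x + 1)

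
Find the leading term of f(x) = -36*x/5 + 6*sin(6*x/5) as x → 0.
-216*x**3/125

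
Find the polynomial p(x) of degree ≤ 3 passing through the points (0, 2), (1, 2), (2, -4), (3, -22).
-x**3 + x + 2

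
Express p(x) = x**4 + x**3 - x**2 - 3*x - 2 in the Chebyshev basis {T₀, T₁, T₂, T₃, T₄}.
(-17/8)T₀ + (-9/4)T₁ + (1/4)T₃ + (1/8)T₄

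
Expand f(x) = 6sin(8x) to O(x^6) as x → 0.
48*x - 512*x**3 + 8192*x**5/5 + O(x**6)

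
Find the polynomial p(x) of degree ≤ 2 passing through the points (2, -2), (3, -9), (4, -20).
-2*x**2 + 3*x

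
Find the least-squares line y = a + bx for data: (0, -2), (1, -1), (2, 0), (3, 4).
a = -13/5, b = 19/10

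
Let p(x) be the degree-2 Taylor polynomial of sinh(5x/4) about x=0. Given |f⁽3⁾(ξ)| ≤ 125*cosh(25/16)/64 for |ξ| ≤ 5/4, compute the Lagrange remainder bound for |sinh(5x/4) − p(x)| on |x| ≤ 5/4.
15625*cosh(25/16)/24576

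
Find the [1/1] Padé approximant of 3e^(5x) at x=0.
(15*x/2 + 3)/(1 - 5*x/2)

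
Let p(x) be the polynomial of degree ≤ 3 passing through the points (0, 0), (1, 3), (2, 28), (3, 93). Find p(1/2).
-1/8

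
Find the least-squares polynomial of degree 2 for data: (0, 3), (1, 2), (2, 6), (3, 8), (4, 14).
19/7 + (-22/35)x + (6/7)x²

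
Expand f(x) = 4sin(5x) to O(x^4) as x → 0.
20*x - 250*x**3/3 + O(x**4)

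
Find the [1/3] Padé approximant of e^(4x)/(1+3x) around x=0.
(8*x/5 + 1)/(104*x**3/15 - 28*x**2/5 + 3*x/5 + 1)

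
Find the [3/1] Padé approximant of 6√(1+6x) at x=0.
(-81*x**3/4 + 81*x**2/2 + 81*x/2 + 6)/(15*x/4 + 1)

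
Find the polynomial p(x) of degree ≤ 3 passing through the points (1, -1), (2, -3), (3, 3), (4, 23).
x**3 - 2*x**2 - 3*x + 3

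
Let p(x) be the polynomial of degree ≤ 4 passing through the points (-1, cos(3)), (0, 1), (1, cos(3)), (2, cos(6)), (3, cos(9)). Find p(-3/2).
693*cos(3)/128 - 105/32 - 45*cos(6)/32 + 35*cos(9)/128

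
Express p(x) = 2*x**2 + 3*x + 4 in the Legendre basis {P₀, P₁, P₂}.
(14/3)P₀ + (3)P₁ + (4/3)P₂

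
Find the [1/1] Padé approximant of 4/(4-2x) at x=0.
1/(1 - x/2)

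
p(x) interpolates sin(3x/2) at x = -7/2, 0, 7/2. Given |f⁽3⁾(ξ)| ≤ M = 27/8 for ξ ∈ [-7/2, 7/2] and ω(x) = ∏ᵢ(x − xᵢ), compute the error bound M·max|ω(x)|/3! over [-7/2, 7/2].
343*sqrt(3)/64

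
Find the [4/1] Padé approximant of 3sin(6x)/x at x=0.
972*x**4/5 - 108*x**2 + 18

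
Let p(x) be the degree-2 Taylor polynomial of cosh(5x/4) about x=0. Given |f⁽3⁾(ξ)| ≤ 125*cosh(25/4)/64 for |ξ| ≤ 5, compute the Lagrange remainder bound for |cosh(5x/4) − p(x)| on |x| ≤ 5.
15625*cosh(25/4)/384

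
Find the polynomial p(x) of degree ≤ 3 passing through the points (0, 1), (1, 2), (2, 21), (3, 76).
3*x**3 - 2*x + 1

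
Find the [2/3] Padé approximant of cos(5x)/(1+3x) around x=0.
(1 - 125*x**2/12)/(25*x**3/4 + 25*x**2/12 + 3*x + 1)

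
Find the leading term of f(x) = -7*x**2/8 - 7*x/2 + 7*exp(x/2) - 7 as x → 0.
7*x**3/48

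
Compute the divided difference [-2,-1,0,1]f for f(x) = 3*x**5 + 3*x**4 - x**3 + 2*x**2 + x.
8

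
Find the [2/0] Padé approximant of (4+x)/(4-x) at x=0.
x**2/8 + x/2 + 1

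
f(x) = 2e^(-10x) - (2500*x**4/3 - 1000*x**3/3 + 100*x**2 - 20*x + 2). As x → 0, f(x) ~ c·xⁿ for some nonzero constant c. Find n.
5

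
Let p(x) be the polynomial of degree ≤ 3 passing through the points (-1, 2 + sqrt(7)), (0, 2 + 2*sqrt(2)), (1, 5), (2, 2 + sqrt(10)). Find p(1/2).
-sqrt(10)/16 - sqrt(7)/16 + 9*sqrt(2)/8 + 59/16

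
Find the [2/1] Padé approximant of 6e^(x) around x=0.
(x**2 + 4*x + 6)/(1 - x/3)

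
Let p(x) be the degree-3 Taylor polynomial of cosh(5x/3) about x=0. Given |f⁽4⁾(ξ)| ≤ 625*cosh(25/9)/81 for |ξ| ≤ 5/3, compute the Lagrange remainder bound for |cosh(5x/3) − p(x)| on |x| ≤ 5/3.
390625*cosh(25/9)/157464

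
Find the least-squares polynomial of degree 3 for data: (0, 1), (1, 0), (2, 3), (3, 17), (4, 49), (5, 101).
73/63 + (-877/378)x + (-53/252)x² + (101/108)x³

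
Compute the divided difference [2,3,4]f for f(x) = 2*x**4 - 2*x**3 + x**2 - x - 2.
93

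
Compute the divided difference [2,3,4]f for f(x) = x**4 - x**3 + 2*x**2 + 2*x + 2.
48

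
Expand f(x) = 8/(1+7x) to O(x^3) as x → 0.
8 - 56*x + 392*x**2 + O(x**3)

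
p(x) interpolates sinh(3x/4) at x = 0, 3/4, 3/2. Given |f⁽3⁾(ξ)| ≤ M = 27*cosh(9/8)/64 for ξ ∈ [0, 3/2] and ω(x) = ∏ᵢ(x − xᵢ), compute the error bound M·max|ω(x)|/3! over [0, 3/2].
27*sqrt(3)*cosh(9/8)/4096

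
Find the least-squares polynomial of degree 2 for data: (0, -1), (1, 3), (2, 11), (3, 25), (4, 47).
-3/5 + (-1/5)x + (3)x²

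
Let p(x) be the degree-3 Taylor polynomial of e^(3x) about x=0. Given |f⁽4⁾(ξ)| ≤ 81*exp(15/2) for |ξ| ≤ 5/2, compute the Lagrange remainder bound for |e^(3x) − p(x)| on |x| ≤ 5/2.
16875*exp(15/2)/128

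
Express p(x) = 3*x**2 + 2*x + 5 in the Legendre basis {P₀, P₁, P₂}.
(6)P₀ + (2)P₁ + (2)P₂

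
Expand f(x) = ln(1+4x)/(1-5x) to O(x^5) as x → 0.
4*x + 12*x**2 + 244*x**3/3 + 1028*x**4/3 + O(x**5)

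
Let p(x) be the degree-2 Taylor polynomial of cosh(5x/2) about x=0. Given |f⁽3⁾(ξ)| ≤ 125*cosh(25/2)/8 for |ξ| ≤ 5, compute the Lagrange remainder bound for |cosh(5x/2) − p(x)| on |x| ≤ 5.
15625*cosh(25/2)/48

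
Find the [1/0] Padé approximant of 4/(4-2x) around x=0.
x/2 + 1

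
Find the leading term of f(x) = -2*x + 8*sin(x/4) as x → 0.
-x**3/48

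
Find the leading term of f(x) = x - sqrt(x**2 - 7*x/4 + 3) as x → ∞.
7/8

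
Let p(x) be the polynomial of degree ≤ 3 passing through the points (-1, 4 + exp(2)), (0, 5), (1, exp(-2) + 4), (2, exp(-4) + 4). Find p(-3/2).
(-5 + 21*exp(2) + (29 + 35*exp(2))*exp(4))*exp(-4)/16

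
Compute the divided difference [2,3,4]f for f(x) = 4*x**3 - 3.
36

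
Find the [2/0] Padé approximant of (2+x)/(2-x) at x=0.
x**2/2 + x + 1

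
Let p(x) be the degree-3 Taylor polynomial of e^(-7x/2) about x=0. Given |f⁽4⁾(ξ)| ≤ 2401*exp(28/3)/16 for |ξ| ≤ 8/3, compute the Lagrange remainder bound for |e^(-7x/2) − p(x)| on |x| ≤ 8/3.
76832*exp(28/3)/243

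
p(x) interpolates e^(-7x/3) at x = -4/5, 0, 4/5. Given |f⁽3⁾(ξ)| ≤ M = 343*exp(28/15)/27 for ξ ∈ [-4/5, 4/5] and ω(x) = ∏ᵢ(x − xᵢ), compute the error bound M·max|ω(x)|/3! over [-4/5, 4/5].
21952*sqrt(3)*exp(28/15)/91125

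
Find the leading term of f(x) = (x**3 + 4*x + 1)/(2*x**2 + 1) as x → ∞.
x/2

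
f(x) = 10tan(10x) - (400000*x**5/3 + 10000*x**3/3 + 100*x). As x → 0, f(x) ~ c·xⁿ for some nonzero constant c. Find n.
7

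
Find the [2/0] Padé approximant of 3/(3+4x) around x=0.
16*x**2/9 - 4*x/3 + 1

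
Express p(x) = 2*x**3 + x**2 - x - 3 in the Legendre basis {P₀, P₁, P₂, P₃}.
(-8/3)P₀ + (1/5)P₁ + (2/3)P₂ + (4/5)P₃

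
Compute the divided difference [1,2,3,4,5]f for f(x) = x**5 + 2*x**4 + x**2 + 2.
17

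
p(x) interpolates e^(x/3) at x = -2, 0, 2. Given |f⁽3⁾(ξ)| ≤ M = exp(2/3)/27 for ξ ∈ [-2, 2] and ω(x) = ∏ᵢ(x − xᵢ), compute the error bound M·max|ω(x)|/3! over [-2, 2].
8*sqrt(3)*exp(2/3)/729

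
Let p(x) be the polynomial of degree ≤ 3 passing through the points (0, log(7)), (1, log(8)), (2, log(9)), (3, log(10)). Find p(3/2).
-log(35)/16 + log(96)/8 + log(6)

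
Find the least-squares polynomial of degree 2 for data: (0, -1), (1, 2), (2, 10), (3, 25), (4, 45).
-33/35 + (-3/14)x + (41/14)x²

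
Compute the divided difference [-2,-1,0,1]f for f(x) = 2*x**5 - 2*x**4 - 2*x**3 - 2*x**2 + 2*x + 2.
12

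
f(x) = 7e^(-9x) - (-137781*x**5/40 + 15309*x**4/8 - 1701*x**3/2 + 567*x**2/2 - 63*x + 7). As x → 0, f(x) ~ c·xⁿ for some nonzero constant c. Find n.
6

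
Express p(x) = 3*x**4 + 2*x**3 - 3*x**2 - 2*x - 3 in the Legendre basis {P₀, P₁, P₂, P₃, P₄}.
(-17/5)P₀ + (-4/5)P₁ + (-2/7)P₂ + (4/5)P₃ + (24/35)P₄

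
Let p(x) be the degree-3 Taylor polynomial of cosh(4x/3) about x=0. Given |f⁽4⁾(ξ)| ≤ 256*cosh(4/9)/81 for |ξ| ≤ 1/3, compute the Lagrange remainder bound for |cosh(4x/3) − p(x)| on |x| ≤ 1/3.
32*cosh(4/9)/19683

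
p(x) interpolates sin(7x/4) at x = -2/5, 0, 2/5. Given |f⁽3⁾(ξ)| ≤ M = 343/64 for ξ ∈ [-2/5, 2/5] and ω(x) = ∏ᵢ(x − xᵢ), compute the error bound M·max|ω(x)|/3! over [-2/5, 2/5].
343*sqrt(3)/27000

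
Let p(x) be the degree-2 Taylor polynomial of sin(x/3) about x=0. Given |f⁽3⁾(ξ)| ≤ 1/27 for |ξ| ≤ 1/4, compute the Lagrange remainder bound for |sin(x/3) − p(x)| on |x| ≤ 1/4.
1/10368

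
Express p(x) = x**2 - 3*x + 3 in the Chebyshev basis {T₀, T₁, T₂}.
(7/2)T₀ + (-3)T₁ + (1/2)T₂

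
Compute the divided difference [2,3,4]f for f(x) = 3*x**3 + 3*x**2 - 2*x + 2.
30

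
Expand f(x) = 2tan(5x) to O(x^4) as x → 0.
10*x + 250*x**3/3 + O(x**4)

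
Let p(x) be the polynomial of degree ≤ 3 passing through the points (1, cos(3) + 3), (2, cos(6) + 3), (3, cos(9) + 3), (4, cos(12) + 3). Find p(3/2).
5*cos(3)/16 + cos(12)/16 - 5*cos(9)/16 + 15*cos(6)/16 + 3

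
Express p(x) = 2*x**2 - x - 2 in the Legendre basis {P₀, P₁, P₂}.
(-4/3)P₀ - P₁ + (4/3)P₂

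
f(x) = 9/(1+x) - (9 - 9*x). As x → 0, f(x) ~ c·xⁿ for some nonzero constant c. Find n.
2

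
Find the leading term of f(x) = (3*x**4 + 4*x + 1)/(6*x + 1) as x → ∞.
x**3/2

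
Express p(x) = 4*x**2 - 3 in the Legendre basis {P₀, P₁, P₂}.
(-5/3)P₀ + (8/3)P₂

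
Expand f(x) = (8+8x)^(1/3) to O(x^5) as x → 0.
2 + 2*x/3 - 2*x**2/9 + 10*x**3/81 - 20*x**4/243 + O(x**5)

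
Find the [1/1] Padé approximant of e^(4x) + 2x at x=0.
(14*x/3 + 1)/(1 - 4*x/3)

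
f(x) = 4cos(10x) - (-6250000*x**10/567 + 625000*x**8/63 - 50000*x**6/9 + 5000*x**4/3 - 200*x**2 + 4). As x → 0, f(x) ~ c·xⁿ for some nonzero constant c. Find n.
12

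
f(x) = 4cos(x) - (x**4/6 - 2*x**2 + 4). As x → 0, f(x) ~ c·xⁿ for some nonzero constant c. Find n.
6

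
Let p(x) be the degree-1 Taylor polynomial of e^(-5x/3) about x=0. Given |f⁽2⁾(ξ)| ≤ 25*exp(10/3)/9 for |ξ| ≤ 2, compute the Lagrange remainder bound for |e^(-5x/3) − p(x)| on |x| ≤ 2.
50*exp(10/3)/9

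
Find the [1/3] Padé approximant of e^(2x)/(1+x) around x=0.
(x + 1)/(2*x**3/3 - x**2 + 1)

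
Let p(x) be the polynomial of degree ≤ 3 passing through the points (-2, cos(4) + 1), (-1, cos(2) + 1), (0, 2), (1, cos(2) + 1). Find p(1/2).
cos(4)/16 + 31/16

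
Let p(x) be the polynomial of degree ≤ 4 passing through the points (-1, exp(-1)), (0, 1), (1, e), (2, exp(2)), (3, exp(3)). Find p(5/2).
(-70*exp(2) - 5 + 28*e + 35*exp(4) + 140*exp(3))*exp(-1)/128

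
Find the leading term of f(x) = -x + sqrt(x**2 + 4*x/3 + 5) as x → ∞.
2/3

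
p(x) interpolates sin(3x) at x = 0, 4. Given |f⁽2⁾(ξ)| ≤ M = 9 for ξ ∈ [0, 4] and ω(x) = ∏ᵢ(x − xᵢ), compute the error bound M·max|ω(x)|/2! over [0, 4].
18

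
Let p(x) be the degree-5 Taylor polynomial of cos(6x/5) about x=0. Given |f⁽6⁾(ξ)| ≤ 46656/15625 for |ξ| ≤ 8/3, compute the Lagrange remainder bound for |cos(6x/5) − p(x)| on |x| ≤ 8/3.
1048576/703125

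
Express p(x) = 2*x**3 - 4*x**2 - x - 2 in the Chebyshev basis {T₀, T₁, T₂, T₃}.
(-4)T₀ + (1/2)T₁ + (-2)T₂ + (1/2)T₃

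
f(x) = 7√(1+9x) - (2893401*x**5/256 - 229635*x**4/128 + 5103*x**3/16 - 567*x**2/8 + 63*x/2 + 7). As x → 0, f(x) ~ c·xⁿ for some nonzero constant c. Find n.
6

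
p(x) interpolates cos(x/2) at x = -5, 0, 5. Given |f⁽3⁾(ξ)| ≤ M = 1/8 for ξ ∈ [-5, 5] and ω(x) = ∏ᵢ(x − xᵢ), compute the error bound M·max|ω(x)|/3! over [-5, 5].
125*sqrt(3)/216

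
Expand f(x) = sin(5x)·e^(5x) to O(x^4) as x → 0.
5*x + 25*x**2 + 125*x**3/3 + O(x**4)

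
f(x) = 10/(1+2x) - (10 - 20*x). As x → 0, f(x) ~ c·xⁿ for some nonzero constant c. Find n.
2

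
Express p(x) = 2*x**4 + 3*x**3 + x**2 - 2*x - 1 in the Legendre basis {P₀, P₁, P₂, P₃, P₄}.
(-4/15)P₀ + (-1/5)P₁ + (38/21)P₂ + (6/5)P₃ + (16/35)P₄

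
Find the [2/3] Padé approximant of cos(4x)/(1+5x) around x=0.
(1 - 20*x**2/3)/(20*x**3/3 + 4*x**2/3 + 5*x + 1)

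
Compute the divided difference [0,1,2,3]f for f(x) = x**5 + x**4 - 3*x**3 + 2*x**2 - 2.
28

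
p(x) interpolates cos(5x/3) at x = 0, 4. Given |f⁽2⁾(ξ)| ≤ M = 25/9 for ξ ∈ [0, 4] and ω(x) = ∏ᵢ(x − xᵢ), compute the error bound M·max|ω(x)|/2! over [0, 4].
50/9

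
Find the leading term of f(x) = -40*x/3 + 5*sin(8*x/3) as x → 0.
-1280*x**3/81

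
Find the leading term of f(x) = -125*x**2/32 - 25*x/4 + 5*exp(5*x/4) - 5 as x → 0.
625*x**3/384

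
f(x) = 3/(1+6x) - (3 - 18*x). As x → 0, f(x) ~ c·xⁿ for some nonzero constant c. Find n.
2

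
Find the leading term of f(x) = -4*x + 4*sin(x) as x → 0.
-2*x**3/3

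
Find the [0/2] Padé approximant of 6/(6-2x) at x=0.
1/(1 - x/3)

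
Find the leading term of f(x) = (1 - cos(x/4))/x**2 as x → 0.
1/32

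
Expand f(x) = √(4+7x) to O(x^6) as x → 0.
2 + 7*x/4 - 49*x**2/64 + 343*x**3/512 - 12005*x**4/16384 + 117649*x**5/131072 + O(x**6)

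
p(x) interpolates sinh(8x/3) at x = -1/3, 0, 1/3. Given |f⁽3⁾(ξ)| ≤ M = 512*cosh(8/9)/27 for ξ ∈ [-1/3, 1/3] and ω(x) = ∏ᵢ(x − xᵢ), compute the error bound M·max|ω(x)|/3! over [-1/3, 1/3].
512*sqrt(3)*cosh(8/9)/19683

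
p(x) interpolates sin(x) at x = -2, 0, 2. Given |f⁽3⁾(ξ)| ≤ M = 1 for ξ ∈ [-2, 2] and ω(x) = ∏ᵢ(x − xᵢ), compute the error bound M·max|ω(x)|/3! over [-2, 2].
8*sqrt(3)/27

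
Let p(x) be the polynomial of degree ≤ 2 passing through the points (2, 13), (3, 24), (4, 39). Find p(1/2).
4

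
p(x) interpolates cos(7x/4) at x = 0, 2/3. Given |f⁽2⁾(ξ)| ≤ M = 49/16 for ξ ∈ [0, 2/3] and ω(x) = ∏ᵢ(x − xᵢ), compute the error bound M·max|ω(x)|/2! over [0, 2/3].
49/288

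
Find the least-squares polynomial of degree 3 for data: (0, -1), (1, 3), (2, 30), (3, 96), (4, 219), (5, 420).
-74/63 + (17/378)x + (403/252)x² + (329/108)x³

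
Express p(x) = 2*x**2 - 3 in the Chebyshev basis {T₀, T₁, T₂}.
(-2)T₀ + T₂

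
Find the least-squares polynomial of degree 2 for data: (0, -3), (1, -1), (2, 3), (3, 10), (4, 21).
-14/5 + (-1/10)x + (3/2)x²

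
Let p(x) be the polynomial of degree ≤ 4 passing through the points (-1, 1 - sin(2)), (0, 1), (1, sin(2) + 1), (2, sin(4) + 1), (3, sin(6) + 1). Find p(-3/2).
35*sin(6)/128 + 63*sin(2)/128 + 1 - 45*sin(4)/32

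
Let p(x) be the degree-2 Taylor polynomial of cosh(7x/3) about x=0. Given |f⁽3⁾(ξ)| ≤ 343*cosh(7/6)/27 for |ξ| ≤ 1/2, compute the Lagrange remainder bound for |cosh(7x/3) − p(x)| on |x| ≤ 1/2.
343*cosh(7/6)/1296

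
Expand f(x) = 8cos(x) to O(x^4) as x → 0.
8 - 4*x**2 + O(x**4)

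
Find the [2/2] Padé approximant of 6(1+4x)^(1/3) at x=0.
(224*x**2/9 + 28*x + 6)/(40*x**2/27 + 10*x/3 + 1)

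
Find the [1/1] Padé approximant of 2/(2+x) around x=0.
1/(x/2 + 1)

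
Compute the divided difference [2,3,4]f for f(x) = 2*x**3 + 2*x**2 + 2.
20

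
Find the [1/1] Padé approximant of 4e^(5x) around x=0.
(10*x + 4)/(1 - 5*x/2)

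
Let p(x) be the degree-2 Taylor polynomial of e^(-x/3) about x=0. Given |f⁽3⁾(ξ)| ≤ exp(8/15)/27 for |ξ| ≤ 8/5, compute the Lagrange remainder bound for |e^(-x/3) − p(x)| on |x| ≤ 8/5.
256*exp(8/15)/10125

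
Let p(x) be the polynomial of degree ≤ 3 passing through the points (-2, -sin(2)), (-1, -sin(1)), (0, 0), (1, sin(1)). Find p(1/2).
-sin(2)/16 + 5*sin(1)/8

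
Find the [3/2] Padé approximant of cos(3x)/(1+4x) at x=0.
(441*x**3/23 - 441*x**2/92 - 4*x + 1)/(1 - 1499*x**2/92)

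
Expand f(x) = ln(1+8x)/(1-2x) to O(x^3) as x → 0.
8*x - 16*x**2 + O(x**3)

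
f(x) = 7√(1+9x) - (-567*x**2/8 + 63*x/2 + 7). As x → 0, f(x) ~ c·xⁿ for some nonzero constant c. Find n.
3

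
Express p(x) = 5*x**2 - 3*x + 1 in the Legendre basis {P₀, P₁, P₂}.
(8/3)P₀ + (-3)P₁ + (10/3)P₂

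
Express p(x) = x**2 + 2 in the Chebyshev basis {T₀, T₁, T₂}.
(5/2)T₀ + (1/2)T₂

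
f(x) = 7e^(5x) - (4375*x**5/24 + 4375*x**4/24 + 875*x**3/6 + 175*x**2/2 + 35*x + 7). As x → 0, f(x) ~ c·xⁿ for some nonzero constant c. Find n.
6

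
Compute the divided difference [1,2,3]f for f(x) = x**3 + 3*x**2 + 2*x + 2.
9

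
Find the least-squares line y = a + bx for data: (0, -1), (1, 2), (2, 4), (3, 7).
a = -9/10, b = 13/5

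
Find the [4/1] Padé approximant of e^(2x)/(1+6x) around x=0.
(14858*x**4/20895 + 27704*x**3/20895 + 13938*x**2/6965 + 13928*x/6965 + 1)/(41788*x/6965 + 1)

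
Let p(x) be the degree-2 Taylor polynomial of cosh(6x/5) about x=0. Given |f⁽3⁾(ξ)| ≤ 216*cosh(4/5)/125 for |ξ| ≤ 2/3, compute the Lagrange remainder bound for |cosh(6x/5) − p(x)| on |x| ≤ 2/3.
32*cosh(4/5)/375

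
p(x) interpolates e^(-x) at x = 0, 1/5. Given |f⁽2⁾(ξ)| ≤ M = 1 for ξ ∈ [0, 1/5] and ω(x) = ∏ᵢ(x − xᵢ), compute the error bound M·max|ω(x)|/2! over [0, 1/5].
1/200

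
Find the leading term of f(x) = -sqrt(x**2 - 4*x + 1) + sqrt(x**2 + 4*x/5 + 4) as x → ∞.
12/5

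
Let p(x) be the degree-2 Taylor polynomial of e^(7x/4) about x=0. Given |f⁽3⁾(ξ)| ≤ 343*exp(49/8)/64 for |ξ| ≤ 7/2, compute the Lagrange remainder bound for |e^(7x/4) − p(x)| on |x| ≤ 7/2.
117649*exp(49/8)/3072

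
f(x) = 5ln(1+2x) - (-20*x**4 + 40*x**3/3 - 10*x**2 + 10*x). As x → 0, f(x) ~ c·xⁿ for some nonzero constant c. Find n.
5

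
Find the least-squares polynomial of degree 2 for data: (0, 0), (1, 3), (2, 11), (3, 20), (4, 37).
1/7 + (57/70)x + (29/14)x²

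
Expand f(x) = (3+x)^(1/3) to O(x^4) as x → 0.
3**(1/3) + 3**(1/3)*x/9 - 3**(1/3)*x**2/81 + 5*3**(1/3)*x**3/2187 + O(x**4)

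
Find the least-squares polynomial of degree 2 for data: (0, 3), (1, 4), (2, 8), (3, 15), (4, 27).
111/35 + (-87/70)x + (25/14)x²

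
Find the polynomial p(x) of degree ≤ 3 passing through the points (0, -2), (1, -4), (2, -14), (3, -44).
-2*x**3 + 2*x**2 - 2*x - 2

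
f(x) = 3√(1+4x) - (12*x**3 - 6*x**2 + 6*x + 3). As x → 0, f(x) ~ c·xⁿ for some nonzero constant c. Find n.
4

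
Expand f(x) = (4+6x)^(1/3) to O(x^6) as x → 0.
2**(2/3) + 2**(2/3)*x/2 - 2**(2/3)*x**2/4 + 5*2**(2/3)*x**3/24 - 5*2**(2/3)*x**4/24 + 11*2**(2/3)*x**5/48 + O(x**6)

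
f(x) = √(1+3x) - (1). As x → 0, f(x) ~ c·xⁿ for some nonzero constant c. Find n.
1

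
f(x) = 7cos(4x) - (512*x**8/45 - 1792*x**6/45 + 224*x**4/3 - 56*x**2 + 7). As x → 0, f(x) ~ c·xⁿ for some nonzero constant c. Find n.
10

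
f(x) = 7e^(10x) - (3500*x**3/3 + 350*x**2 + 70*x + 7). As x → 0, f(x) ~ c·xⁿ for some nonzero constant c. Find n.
4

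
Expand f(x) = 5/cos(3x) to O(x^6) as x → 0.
5 + 45*x**2/2 + 675*x**4/8 + O(x**6)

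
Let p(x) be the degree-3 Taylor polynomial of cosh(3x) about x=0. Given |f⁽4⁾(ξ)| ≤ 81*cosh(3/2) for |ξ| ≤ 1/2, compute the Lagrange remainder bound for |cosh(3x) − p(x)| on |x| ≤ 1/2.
27*cosh(3/2)/128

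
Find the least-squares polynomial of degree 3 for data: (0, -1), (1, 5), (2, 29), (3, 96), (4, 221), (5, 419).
-38/63 + (-289/378)x + (269/126)x² + (80/27)x³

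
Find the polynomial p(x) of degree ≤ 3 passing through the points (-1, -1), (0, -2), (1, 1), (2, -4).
-2*x**3 + 2*x**2 + 3*x - 2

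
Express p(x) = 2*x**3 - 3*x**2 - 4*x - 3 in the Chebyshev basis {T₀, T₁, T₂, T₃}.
(-9/2)T₀ + (-5/2)T₁ + (-3/2)T₂ + (1/2)T₃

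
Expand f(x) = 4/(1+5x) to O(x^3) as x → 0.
4 - 20*x + 100*x**2 + O(x**3)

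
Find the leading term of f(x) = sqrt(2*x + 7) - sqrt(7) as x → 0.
sqrt(7)*x/7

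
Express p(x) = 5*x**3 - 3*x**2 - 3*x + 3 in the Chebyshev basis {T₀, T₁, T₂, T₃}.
(3/2)T₀ + (3/4)T₁ + (-3/2)T₂ + (5/4)T₃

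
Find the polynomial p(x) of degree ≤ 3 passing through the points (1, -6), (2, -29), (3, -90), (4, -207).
-3*x**3 - x**2 + x - 3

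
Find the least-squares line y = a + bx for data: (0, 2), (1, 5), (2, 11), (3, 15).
a = 3/2, b = 9/2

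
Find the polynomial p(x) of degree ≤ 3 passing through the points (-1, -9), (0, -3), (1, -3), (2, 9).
3*x**3 - 3*x**2 - 3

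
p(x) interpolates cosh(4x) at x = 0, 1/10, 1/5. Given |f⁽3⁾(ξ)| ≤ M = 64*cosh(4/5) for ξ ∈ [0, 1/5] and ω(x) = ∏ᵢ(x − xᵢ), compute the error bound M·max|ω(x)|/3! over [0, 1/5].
8*sqrt(3)*cosh(4/5)/3375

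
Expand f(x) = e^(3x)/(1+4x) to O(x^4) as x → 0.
1 - x + 17*x**2/2 - 59*x**3/2 + O(x**4)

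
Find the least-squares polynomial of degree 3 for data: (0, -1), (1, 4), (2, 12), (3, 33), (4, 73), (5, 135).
-47/63 + (643/189)x + (-17/36)x² + (113/108)x³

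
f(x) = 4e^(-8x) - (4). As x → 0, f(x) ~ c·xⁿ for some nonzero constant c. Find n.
1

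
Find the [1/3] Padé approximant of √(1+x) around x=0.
(7*x/8 + 1)/(x**3/64 - x**2/16 + 3*x/8 + 1)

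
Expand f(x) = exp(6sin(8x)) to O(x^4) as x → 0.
1 + 48*x + 1152*x**2 + 17920*x**3 + O(x**4)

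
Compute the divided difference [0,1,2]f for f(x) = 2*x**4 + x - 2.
14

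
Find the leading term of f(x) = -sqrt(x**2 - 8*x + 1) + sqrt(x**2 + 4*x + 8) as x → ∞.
6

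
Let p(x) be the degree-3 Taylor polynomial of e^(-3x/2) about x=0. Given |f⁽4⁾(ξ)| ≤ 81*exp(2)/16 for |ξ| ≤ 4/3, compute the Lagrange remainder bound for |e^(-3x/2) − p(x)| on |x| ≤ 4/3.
2*exp(2)/3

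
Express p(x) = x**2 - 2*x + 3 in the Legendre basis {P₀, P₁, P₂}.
(10/3)P₀ + (-2)P₁ + (2/3)P₂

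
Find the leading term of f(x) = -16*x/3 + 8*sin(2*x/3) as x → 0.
-32*x**3/81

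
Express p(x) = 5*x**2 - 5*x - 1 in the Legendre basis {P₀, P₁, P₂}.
(2/3)P₀ + (-5)P₁ + (10/3)P₂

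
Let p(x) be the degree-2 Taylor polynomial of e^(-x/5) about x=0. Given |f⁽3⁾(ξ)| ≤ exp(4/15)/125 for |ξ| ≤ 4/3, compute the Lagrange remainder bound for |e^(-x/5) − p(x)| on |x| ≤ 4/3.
32*exp(4/15)/10125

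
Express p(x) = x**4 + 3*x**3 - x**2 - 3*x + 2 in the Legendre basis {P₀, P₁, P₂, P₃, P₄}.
(28/15)P₀ + (-6/5)P₁ + (-2/21)P₂ + (6/5)P₃ + (8/35)P₄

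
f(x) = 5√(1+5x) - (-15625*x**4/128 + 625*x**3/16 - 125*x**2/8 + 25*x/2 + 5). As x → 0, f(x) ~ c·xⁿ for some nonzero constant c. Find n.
5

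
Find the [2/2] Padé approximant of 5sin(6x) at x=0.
30*x/(6*x**2 + 1)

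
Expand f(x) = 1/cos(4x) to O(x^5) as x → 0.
1 + 8*x**2 + 160*x**4/3 + O(x**5)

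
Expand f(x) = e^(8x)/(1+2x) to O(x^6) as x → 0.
1 + 6*x + 20*x**2 + 136*x**3/3 + 80*x**4 + 1696*x**5/15 + O(x**6)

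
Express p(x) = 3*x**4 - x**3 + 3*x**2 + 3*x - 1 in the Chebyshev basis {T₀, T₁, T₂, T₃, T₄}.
(13/8)T₀ + (9/4)T₁ + (3)T₂ + (-1/4)T₃ + (3/8)T₄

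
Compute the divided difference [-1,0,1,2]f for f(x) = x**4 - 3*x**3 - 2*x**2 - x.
-1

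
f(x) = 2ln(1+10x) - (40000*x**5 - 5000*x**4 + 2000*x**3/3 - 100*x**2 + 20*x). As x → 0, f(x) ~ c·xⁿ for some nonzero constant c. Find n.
6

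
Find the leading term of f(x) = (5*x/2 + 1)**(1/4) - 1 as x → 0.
5*x/8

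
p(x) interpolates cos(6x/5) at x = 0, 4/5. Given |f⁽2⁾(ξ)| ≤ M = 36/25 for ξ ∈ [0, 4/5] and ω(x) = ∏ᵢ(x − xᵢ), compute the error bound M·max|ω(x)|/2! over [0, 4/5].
72/625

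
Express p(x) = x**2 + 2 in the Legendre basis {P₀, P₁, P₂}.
(7/3)P₀ + (2/3)P₂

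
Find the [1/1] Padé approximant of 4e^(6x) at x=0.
(12*x + 4)/(1 - 3*x)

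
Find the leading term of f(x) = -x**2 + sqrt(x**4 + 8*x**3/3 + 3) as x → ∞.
4*x/3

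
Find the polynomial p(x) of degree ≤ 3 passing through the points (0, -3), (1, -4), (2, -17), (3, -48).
-x**3 - 3*x**2 + 3*x - 3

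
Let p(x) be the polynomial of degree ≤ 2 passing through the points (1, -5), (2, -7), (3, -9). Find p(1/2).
-4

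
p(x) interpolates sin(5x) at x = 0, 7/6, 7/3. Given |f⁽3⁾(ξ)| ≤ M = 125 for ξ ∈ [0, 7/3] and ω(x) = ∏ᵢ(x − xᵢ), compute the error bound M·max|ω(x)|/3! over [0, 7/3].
42875*sqrt(3)/5832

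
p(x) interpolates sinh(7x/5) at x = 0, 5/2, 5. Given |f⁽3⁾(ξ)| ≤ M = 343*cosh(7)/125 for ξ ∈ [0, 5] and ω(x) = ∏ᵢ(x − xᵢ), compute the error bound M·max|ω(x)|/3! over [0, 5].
343*sqrt(3)*cosh(7)/216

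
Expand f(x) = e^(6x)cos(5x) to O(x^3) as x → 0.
1 + 6*x + 11*x**2/2 + O(x**3)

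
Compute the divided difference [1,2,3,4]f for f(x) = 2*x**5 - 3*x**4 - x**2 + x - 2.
100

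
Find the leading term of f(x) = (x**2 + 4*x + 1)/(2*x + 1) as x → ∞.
x/2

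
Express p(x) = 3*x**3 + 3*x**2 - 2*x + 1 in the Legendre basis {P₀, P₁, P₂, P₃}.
(2)P₀ + (-1/5)P₁ + (2)P₂ + (6/5)P₃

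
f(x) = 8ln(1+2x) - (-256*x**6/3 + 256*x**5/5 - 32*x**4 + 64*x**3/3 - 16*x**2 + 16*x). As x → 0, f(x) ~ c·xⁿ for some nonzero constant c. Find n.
7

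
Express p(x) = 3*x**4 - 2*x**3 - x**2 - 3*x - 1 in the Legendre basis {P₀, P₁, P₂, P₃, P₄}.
(-11/15)P₀ + (-21/5)P₁ + (22/21)P₂ + (-4/5)P₃ + (24/35)P₄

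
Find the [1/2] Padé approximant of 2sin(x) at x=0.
2*x/(x**2/6 + 1)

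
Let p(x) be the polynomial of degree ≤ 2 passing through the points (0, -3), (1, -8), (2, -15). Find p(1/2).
-21/4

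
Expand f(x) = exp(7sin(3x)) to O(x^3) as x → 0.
1 + 21*x + 441*x**2/2 + O(x**3)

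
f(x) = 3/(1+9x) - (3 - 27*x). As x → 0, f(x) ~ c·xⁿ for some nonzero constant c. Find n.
2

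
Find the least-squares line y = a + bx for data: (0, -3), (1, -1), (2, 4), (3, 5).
a = -31/10, b = 29/10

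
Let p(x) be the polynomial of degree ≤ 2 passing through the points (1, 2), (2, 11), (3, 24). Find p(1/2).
-1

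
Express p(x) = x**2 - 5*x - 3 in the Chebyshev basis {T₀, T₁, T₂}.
(-5/2)T₀ + (-5)T₁ + (1/2)T₂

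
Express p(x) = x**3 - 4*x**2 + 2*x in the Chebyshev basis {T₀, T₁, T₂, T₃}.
(-2)T₀ + (11/4)T₁ + (-2)T₂ + (1/4)T₃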